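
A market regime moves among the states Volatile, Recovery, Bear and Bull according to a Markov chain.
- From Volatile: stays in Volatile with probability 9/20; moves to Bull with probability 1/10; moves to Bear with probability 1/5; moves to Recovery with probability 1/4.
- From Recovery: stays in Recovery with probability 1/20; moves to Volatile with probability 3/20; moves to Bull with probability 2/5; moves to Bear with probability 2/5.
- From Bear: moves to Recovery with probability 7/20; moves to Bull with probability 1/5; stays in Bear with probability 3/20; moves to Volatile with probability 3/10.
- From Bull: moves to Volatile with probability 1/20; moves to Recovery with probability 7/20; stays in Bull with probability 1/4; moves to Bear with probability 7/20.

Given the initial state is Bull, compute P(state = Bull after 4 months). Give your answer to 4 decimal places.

Propagate the distribution vector 4 months from Bull.
After 0 months: (0.0000, 0.0000, 0.0000, 1.0000)
After 1 month: (0.0500, 0.3500, 0.3500, 0.2500)
After 2 months: (0.1925, 0.2400, 0.2900, 0.2775)
After 3 months: (0.2235, 0.2588, 0.2751, 0.2426)
After 4 months: (0.2341, 0.2500, 0.2744, 0.2415)
P(in Bull after 4 months) = 0.2415

0.2415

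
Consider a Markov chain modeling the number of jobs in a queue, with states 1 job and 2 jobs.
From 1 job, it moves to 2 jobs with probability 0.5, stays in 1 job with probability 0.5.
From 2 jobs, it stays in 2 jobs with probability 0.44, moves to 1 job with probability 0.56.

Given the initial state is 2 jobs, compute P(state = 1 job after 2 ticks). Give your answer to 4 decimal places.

Sum over the intermediate state after 1 tick:
P = P(2 jobs→1 job)·P(1 job→1 job) + P(2 jobs→2 jobs)·P(2 jobs→1 job)
  = 0.56×0.5 + 0.44×0.56
  = 0.2800 + 0.2464 = 0.5264

0.5264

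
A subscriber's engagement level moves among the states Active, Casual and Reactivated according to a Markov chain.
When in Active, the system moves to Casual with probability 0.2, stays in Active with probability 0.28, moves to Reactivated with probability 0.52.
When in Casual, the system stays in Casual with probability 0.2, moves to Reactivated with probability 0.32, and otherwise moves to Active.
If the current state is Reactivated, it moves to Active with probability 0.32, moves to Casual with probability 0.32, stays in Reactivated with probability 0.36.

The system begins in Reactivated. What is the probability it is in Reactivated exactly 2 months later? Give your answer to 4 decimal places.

0.3984

Sum over the intermediate state after 1 month:
P = P(Reactivated→Active)·P(Active→Reactivated) + P(Reactivated→Casual)·P(Casual→Reactivated) + P(Reactivated→Reactivated)·P(Reactivated→Reactivated)
  = 0.32×0.52 + 0.32×0.32 + 0.36×0.36
  = 0.1664 + 0.1024 + 0.1296 = 0.3984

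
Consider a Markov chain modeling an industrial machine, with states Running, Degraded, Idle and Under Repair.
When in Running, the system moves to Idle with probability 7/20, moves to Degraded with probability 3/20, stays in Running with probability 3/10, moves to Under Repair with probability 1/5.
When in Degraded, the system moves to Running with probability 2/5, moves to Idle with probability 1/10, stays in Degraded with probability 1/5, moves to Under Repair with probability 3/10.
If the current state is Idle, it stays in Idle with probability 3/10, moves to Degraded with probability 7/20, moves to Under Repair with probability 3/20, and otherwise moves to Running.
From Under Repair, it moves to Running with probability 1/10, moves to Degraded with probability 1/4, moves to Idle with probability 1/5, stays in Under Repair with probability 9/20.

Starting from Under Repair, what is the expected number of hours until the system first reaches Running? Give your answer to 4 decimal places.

5.0933

Let t(s) be the expected number of hours to first reach Running from state s, with t(Running) = 0. Conditioning on the first hour:
t(Degraded) = 1 + 0.2·t(Degraded) + 0.1·t(Idle) + 0.3·t(Under Repair)
t(Idle) = 1 + 0.35·t(Degraded) + 0.3·t(Idle) + 0.15·t(Under Repair)
t(Under Repair) = 1 + 0.25·t(Degraded) + 0.2·t(Idle) + 0.45·t(Under Repair)
Solving: t(Degraded) = 3.7067, t(Idle) = 4.3733, t(Under Repair) = 5.0933.
Expected hours from Under Repair to Running: 5.0933.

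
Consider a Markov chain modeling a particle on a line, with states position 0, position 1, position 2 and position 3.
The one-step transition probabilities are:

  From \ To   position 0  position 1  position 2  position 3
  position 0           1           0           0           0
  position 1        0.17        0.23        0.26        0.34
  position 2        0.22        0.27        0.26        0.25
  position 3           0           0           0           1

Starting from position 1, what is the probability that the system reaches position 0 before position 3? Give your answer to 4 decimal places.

0.3663

Let h(s) be the probability of absorption at position 0 starting from transient state s. Then h(position 0) = 1 and h(position 3) = 0. By first-step analysis:
h(position 1) = 0.17·1 + 0.23·h(position 1) + 0.26·h(position 2) + 0.34·0
h(position 2) = 0.22·1 + 0.27·h(position 1) + 0.26·h(position 2) + 0.25·0
Solving: h(position 1) = 0.3663, h(position 2) = 0.4309.
Starting from position 1, the probability is 0.3663.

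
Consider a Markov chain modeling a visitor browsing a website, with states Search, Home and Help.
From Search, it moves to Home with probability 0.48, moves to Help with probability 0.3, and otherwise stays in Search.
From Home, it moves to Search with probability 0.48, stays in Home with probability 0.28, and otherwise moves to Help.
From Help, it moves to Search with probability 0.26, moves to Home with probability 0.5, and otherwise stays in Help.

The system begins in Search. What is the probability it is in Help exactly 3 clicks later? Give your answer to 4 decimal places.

Propagate the distribution vector 3 clicks from Search.
After 0 clicks: (1.0000, 0.0000, 0.0000)
After 1 click: (0.2200, 0.4800, 0.3000)
After 2 clicks: (0.3568, 0.3900, 0.2532)
After 3 clicks: (0.3315, 0.4071, 0.2614)
P(in Help after 3 clicks) = 0.2614

0.2614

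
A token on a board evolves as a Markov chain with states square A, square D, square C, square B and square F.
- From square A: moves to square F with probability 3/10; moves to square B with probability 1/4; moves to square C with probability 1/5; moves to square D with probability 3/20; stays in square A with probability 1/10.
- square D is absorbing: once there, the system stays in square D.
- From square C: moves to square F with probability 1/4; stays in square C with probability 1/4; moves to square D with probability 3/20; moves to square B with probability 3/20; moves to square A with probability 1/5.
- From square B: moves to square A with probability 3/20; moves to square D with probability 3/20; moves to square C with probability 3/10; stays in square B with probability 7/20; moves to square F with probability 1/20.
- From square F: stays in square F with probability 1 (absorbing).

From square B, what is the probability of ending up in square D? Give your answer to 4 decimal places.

0.5117

Let h(s) be the probability of absorption at square D starting from transient state s. Then h(square D) = 1 and h(square F) = 0. By first-step analysis:
h(square A) = 0.1·h(square A) + 0.15·1 + 0.2·h(square C) + 0.25·h(square B) + 0.3·0
h(square C) = 0.2·h(square A) + 0.15·1 + 0.25·h(square C) + 0.15·h(square B) + 0.25·0
h(square B) = 0.15·h(square A) + 0.15·1 + 0.3·h(square C) + 0.35·h(square B) + 0.05·0
Solving: h(square A) = 0.3997, h(square C) = 0.4089, h(square B) = 0.5117.
Starting from square B, the probability is 0.5117.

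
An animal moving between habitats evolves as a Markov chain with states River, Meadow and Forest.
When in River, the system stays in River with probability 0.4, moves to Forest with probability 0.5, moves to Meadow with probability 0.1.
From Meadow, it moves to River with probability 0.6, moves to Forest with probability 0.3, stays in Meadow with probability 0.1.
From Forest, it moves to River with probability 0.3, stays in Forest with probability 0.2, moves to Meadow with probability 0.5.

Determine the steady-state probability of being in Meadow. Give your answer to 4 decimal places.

0.2391

Let the stationary distribution be π with π = πP and π_1 + π_2 + π_3 = 1.
π_1 = 0.4·π_1 + 0.6·π_2 + 0.3·π_3
π_2 = 0.1·π_1 + 0.1·π_2 + 0.5·π_3
Solving with the normalization constraint gives π = (0.4130, 0.2391, 0.3478).
So the stationary probability of Meadow is 0.2391.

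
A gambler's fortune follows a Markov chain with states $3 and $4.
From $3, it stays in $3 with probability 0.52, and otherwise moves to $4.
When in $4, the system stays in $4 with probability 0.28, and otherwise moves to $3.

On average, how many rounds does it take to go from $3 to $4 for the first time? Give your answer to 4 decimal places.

Let t(s) be the expected number of rounds to first reach $4 from state s, with t($4) = 0. Conditioning on the first round:
t($3) = 1 + 0.52·t($3)
Solving: t($3) = 2.0833.
Expected rounds from $3 to $4: 2.0833.

2.0833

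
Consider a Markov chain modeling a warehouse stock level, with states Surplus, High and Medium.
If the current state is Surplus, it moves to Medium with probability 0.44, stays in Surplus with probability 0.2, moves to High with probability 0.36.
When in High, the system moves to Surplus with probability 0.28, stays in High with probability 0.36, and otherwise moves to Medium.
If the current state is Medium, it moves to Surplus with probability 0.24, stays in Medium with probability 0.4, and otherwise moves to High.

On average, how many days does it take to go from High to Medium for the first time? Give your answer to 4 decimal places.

2.6265

Let t(s) be the expected number of days to first reach Medium from state s, with t(Medium) = 0. Conditioning on the first day:
t(Surplus) = 1 + 0.2·t(Surplus) + 0.36·t(High)
t(High) = 1 + 0.28·t(Surplus) + 0.36·t(High)
Solving: t(Surplus) = 2.4319, t(High) = 2.6265.
Expected days from High to Medium: 2.6265.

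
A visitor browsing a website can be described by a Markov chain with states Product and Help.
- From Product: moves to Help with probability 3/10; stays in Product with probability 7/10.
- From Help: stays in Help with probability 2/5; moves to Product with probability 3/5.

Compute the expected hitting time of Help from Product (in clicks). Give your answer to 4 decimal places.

Let t(s) be the expected number of clicks to first reach Help from state s, with t(Help) = 0. Conditioning on the first click:
t(Product) = 1 + 0.7·t(Product)
Solving: t(Product) = 3.3333.
Expected clicks from Product to Help: 3.3333.

3.3333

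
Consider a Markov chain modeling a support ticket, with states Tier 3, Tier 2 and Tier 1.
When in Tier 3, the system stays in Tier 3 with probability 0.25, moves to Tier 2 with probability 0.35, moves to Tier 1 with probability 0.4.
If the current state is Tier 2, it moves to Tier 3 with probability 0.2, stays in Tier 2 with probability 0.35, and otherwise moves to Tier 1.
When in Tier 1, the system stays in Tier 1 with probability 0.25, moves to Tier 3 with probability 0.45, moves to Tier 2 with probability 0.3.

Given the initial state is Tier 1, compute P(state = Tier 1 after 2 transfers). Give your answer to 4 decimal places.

Sum over the intermediate state after 1 transfer:
P = P(Tier 1→Tier 3)·P(Tier 3→Tier 1) + P(Tier 1→Tier 2)·P(Tier 2→Tier 1) + P(Tier 1→Tier 1)·P(Tier 1→Tier 1)
  = 0.45×0.4 + 0.3×0.45 + 0.25×0.25
  = 0.1800 + 0.1350 + 0.0625 = 0.3775

0.3775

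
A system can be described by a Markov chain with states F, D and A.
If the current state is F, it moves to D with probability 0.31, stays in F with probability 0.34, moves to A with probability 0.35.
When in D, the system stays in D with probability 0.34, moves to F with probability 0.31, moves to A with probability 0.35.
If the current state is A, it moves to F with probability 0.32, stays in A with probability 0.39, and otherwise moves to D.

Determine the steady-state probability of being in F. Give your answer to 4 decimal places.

Let the stationary distribution be π with π = πP and π_1 + π_2 + π_3 = 1.
π_1 = 0.34·π_1 + 0.31·π_2 + 0.32·π_3
π_2 = 0.31·π_1 + 0.34·π_2 + 0.29·π_3
Solving with the normalization constraint gives π = (0.3233, 0.3121, 0.3646).
So the stationary probability of F is 0.3233.

0.3233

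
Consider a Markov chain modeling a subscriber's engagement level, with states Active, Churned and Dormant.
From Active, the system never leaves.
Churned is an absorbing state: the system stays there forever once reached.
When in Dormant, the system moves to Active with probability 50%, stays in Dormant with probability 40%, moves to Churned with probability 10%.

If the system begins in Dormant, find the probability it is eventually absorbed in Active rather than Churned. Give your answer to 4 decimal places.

Let h(s) be the probability of absorption at Active starting from transient state s. Then h(Active) = 1 and h(Churned) = 0. By first-step analysis:
h(Dormant) = 0.5·1 + 0.1·0 + 0.4·h(Dormant)
Solving: h(Dormant) = 0.8333.
Starting from Dormant, the probability is 0.8333.

0.8333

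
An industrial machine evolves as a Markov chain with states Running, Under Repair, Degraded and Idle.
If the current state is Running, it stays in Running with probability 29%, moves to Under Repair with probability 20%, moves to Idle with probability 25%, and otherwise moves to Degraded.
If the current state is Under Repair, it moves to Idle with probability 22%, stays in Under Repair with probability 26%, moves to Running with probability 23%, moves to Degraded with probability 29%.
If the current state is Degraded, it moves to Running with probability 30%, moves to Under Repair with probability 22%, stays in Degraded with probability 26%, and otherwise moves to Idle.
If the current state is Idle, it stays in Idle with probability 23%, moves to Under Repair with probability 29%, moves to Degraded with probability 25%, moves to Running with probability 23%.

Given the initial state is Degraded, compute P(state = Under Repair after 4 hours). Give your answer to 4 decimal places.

Propagate the distribution vector 4 hours from Degraded.
After 0 hours: (0.0000, 0.0000, 1.0000, 0.0000)
After 1 hour: (0.3000, 0.2200, 0.2600, 0.2200)
After 2 hours: (0.2662, 0.2382, 0.2644, 0.2312)
After 3 hours: (0.2645, 0.2404, 0.2648, 0.2303)
After 4 hours: (0.2644, 0.2404, 0.2649, 0.2302)
P(in Under Repair after 4 hours) = 0.2404

0.2404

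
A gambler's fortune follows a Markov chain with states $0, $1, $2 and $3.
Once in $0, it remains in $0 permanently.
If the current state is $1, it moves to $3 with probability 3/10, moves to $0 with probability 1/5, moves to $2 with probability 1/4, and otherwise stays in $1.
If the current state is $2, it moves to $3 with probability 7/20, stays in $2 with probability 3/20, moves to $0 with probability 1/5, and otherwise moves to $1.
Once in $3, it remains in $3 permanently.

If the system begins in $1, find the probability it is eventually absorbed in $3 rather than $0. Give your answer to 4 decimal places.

Let h(s) be the probability of absorption at $3 starting from transient state s. Then h($3) = 1 and h($0) = 0. By first-step analysis:
h($1) = 0.2·0 + 0.25·h($1) + 0.25·h($2) + 0.3·1
h($2) = 0.2·0 + 0.3·h($1) + 0.15·h($2) + 0.35·1
Solving: h($1) = 0.6089, h($2) = 0.6267.
Starting from $1, the probability is 0.6089.

0.6089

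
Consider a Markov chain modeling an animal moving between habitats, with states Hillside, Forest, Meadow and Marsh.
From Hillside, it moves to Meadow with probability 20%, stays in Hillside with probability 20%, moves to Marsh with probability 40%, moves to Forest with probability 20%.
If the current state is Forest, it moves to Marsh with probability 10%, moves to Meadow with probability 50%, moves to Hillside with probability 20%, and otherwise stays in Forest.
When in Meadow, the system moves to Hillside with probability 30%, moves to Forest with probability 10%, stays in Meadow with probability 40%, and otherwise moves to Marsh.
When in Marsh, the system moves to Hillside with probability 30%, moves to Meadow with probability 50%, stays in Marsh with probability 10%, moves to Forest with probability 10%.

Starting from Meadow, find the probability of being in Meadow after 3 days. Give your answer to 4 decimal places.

Propagate the distribution vector 3 days from Meadow.
After 0 days: (0.0000, 0.0000, 1.0000, 0.0000)
After 1 day: (0.3000, 0.1000, 0.4000, 0.2000)
After 2 days: (0.2600, 0.1400, 0.3700, 0.2300)
After 3 days: (0.2600, 0.1400, 0.3850, 0.2150)
P(in Meadow after 3 days) = 0.3850

0.3850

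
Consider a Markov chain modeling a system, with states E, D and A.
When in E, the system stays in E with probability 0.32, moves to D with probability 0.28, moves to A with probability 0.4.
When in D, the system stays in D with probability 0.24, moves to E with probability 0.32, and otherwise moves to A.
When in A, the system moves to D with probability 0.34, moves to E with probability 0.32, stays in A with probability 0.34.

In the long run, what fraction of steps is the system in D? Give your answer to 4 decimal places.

0.2916

Let the stationary distribution be π with π = πP and π_1 + π_2 + π_3 = 1.
π_1 = 0.32·π_1 + 0.32·π_2 + 0.32·π_3
π_2 = 0.28·π_1 + 0.24·π_2 + 0.34·π_3
Solving with the normalization constraint gives π = (0.3200, 0.2916, 0.3884).
So the stationary probability of D is 0.2916.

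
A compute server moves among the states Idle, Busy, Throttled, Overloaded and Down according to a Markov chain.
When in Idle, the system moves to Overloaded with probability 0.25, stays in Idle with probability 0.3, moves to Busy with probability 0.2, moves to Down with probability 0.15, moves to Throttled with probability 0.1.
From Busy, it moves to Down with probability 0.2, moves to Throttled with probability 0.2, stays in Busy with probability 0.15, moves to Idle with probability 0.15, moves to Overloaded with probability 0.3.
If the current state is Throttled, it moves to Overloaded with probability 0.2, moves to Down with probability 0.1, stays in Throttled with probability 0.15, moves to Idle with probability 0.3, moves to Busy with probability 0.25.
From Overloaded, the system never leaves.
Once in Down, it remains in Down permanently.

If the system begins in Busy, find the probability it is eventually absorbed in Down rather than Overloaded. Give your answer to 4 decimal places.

0.3877

Let h(s) be the probability of absorption at Down starting from transient state s. Then h(Down) = 1 and h(Overloaded) = 0. By first-step analysis:
h(Idle) = 0.3·h(Idle) + 0.2·h(Busy) + 0.1·h(Throttled) + 0.25·0 + 0.15·1
h(Busy) = 0.15·h(Idle) + 0.15·h(Busy) + 0.2·h(Throttled) + 0.3·0 + 0.2·1
h(Throttled) = 0.3·h(Idle) + 0.25·h(Busy) + 0.15·h(Throttled) + 0.2·0 + 0.1·1
Solving: h(Idle) = 0.3772, h(Busy) = 0.3877, h(Throttled) = 0.3648.
Starting from Busy, the probability is 0.3877.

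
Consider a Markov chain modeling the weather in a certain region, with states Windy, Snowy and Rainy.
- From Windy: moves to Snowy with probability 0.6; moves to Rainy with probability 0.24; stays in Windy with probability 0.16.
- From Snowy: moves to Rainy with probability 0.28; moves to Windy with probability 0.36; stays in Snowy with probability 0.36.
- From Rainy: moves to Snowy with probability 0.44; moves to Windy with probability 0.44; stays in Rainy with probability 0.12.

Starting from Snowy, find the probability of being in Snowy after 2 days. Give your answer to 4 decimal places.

Sum over the intermediate state after 1 day:
P = P(Snowy→Windy)·P(Windy→Snowy) + P(Snowy→Snowy)·P(Snowy→Snowy) + P(Snowy→Rainy)·P(Rainy→Snowy)
  = 0.36×0.6 + 0.36×0.36 + 0.28×0.44
  = 0.2160 + 0.1296 + 0.1232 = 0.4688

0.4688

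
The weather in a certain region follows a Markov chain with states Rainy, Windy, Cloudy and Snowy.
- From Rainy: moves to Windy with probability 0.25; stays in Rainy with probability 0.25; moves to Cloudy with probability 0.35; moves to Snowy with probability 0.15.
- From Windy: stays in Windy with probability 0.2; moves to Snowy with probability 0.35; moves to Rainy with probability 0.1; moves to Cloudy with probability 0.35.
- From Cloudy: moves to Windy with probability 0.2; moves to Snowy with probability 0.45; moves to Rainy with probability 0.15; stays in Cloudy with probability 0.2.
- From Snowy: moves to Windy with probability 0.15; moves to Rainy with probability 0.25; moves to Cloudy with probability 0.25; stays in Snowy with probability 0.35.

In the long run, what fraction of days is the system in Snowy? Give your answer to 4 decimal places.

0.3388

Let the stationary distribution be π with π = πP and π_1 + π_2 + π_3 + π_4 = 1.
π_1 = 0.25·π_1 + 0.1·π_2 + 0.15·π_3 + 0.25·π_4
π_2 = 0.25·π_1 + 0.2·π_2 + 0.2·π_3 + 0.15·π_4
π_3 = 0.35·π_1 + 0.35·π_2 + 0.2·π_3 + 0.25·π_4
Solving with the normalization constraint gives π = (0.1936, 0.1927, 0.2749, 0.3388).
So the stationary probability of Snowy is 0.3388.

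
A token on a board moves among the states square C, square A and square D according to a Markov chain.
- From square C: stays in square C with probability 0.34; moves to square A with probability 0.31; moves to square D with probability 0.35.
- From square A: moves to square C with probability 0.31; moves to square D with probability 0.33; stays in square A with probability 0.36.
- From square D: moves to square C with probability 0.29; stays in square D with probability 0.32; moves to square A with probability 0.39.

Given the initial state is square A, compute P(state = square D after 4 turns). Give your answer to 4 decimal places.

Propagate the distribution vector 4 turns from square A.
After 0 turns: (0.0000, 1.0000, 0.0000)
After 1 turn: (0.3100, 0.3600, 0.3300)
After 2 turns: (0.3127, 0.3544, 0.3329)
After 3 turns: (0.3127, 0.3544, 0.3329)
After 4 turns: (0.3127, 0.3544, 0.3329)
P(in square D after 4 turns) = 0.3329

0.3329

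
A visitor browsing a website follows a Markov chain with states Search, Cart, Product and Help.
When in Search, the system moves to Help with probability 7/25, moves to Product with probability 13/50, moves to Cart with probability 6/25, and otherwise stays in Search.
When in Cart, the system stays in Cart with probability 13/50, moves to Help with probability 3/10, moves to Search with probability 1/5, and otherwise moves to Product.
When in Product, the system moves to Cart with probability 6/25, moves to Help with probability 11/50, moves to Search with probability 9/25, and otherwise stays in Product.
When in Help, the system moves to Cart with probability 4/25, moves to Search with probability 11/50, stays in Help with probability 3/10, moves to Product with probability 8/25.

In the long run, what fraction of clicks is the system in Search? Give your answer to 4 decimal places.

Let the stationary distribution be π with π = πP and π_1 + π_2 + π_3 + π_4 = 1.
π_1 = 0.22·π_1 + 0.2·π_2 + 0.36·π_3 + 0.22·π_4
π_2 = 0.24·π_1 + 0.26·π_2 + 0.24·π_3 + 0.16·π_4
π_3 = 0.26·π_1 + 0.24·π_2 + 0.18·π_3 + 0.32·π_4
Solving with the normalization constraint gives π = (0.2508, 0.2225, 0.2519, 0.2748).
So the stationary probability of Search is 0.2508.

0.2508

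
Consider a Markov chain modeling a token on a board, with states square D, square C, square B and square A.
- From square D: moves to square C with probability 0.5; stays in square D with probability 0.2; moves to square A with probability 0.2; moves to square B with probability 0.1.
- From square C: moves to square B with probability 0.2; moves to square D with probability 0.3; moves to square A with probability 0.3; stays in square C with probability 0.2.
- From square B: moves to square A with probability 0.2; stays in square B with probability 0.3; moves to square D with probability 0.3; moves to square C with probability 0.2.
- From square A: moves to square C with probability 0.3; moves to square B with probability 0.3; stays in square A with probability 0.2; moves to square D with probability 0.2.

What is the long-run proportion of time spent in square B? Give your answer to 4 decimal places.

Let the stationary distribution be π with π = πP and π_1 + π_2 + π_3 + π_4 = 1.
π_1 = 0.2·π_1 + 0.3·π_2 + 0.3·π_3 + 0.2·π_4
π_2 = 0.5·π_1 + 0.2·π_2 + 0.2·π_3 + 0.3·π_4
π_3 = 0.1·π_1 + 0.2·π_2 + 0.3·π_3 + 0.3·π_4
Solving with the normalization constraint gives π = (0.2518, 0.2985, 0.2198, 0.2299).
So the stationary probability of square B is 0.2198.

0.2198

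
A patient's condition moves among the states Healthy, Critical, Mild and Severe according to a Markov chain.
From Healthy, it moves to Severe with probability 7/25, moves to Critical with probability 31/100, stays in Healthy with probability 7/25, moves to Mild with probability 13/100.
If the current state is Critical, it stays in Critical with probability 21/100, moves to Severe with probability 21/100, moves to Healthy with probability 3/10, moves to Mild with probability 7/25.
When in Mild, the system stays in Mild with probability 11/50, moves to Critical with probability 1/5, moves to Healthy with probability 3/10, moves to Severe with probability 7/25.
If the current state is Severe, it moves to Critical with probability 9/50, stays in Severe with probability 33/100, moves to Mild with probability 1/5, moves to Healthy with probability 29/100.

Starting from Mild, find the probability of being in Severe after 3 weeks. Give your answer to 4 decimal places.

0.2779

Propagate the distribution vector 3 weeks from Mild.
After 0 weeks: (0.0000, 0.0000, 1.0000, 0.0000)
After 1 week: (0.3000, 0.2000, 0.2200, 0.2800)
After 2 weeks: (0.2912, 0.2294, 0.1994, 0.2800)
After 3 weeks: (0.2914, 0.2287, 0.2020, 0.2779)
P(in Severe after 3 weeks) = 0.2779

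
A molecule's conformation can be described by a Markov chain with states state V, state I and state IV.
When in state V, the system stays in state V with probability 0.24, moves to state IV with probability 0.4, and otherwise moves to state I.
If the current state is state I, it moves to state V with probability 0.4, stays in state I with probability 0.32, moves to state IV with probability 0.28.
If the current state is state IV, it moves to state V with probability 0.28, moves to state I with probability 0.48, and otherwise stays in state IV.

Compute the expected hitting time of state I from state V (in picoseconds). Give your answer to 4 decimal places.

2.4914

Let t(s) be the expected number of picoseconds to first reach state I from state s, with t(state I) = 0. Conditioning on the first picosecond:
t(state V) = 1 + 0.24·t(state V) + 0.4·t(state IV)
t(state IV) = 1 + 0.28·t(state V) + 0.24·t(state IV)
Solving: t(state V) = 2.4914, t(state IV) = 2.2337.
Expected picoseconds from state V to state I: 2.4914.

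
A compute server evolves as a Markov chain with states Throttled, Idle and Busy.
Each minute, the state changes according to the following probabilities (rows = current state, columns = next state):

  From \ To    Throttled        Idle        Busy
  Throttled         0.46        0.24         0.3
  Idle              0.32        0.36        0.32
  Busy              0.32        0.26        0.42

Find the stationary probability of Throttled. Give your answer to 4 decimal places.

0.3721

Let the stationary distribution be π with π = πP and π_1 + π_2 + π_3 = 1.
π_1 = 0.46·π_1 + 0.32·π_2 + 0.32·π_3
π_2 = 0.24·π_1 + 0.36·π_2 + 0.26·π_3
Solving with the normalization constraint gives π = (0.3721, 0.2806, 0.3473).
So the stationary probability of Throttled is 0.3721.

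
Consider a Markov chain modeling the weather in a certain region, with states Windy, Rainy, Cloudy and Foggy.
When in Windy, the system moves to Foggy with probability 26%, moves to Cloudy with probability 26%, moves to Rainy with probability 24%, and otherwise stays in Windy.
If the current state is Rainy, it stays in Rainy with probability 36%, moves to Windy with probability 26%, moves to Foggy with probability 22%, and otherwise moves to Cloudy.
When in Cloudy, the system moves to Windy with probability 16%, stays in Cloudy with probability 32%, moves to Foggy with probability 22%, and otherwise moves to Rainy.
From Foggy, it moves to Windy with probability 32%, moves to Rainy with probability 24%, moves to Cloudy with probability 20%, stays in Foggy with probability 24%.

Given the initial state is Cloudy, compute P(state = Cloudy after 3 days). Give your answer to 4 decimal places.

Propagate the distribution vector 3 days from Cloudy.
After 0 days: (0.0000, 0.0000, 1.0000, 0.0000)
After 1 day: (0.1600, 0.3000, 0.3200, 0.2200)
After 2 days: (0.2380, 0.2952, 0.2360, 0.2308)
After 3 days: (0.2455, 0.2896, 0.2308, 0.2341)
P(in Cloudy after 3 days) = 0.2308

0.2308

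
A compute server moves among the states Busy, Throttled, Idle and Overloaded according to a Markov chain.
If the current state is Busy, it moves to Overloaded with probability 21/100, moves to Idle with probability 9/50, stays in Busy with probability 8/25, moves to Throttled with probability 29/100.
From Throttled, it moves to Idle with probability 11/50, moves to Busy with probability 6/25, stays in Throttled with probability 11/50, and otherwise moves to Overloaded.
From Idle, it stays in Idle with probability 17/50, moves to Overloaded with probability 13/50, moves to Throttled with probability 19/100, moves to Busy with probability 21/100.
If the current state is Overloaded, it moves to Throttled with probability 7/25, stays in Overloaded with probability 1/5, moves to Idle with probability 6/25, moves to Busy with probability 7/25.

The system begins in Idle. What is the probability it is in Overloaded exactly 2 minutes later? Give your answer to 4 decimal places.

Propagate the distribution vector 2 minutes from Idle.
After 0 minutes: (0.0000, 0.0000, 1.0000, 0.0000)
After 1 minute: (0.2100, 0.1900, 0.3400, 0.2600)
After 2 minutes: (0.2570, 0.2401, 0.2576, 0.2453)
P(in Overloaded after 2 minutes) = 0.2453

0.2453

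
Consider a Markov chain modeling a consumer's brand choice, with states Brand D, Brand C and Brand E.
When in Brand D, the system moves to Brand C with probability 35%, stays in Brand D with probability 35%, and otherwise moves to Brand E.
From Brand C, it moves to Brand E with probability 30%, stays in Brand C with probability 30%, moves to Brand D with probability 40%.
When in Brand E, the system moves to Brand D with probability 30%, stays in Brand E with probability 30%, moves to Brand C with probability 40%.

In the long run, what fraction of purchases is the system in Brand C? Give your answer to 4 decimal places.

Let the stationary distribution be π with π = πP and π_1 + π_2 + π_3 = 1.
π_1 = 0.35·π_1 + 0.4·π_2 + 0.3·π_3
π_2 = 0.35·π_1 + 0.3·π_2 + 0.4·π_3
Solving with the normalization constraint gives π = (0.3524, 0.3476, 0.3000).
So the stationary probability of Brand C is 0.3476.

0.3476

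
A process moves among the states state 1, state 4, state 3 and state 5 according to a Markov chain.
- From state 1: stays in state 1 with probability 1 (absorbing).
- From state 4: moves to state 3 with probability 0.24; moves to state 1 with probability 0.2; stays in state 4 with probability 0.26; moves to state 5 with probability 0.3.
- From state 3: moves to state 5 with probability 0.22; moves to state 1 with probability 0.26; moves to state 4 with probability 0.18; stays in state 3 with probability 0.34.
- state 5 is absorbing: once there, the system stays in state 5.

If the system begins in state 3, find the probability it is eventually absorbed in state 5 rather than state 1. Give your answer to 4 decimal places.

0.4870

Let h(s) be the probability of absorption at state 5 starting from transient state s. Then h(state 5) = 1 and h(state 1) = 0. By first-step analysis:
h(state 4) = 0.2·0 + 0.26·h(state 4) + 0.24·h(state 3) + 0.3·1
h(state 3) = 0.26·0 + 0.18·h(state 4) + 0.34·h(state 3) + 0.22·1
Solving: h(state 4) = 0.5633, h(state 3) = 0.4870.
Starting from state 3, the probability is 0.4870.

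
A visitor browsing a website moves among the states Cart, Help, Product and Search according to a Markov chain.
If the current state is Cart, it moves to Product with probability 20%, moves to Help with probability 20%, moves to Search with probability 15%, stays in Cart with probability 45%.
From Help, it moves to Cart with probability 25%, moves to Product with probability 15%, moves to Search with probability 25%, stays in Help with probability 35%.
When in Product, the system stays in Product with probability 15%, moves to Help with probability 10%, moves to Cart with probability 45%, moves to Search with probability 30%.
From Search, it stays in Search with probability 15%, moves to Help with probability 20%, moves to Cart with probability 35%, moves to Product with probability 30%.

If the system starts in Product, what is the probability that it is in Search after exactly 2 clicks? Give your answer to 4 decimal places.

0.1825

Propagate the distribution vector 2 clicks from Product.
After 0 clicks: (0.0000, 0.0000, 1.0000, 0.0000)
After 1 click: (0.4500, 0.1000, 0.1500, 0.3000)
After 2 clicks: (0.4000, 0.2000, 0.2175, 0.1825)
P(in Search after 2 clicks) = 0.1825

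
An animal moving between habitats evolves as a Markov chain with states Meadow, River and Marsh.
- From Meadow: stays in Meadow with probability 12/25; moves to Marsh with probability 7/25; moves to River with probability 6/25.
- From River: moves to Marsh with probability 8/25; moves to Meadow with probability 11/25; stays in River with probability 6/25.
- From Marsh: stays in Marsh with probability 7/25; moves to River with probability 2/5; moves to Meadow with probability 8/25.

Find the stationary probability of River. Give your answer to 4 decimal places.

0.2866

Let the stationary distribution be π with π = πP and π_1 + π_2 + π_3 = 1.
π_1 = 0.48·π_1 + 0.44·π_2 + 0.32·π_3
π_2 = 0.24·π_1 + 0.24·π_2 + 0.4·π_3
Solving with the normalization constraint gives π = (0.4219, 0.2866, 0.2915).
So the stationary probability of River is 0.2866.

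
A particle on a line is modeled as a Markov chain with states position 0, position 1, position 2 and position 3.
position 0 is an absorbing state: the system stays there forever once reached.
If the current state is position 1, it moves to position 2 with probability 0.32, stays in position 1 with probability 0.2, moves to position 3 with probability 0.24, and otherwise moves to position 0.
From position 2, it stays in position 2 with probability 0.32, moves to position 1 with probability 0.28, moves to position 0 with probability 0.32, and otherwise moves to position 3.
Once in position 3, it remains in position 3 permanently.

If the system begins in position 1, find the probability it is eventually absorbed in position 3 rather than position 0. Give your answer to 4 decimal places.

0.4155

Let h(s) be the probability of absorption at position 3 starting from transient state s. Then h(position 3) = 1 and h(position 0) = 0. By first-step analysis:
h(position 1) = 0.24·0 + 0.2·h(position 1) + 0.32·h(position 2) + 0.24·1
h(position 2) = 0.32·0 + 0.28·h(position 1) + 0.32·h(position 2) + 0.08·1
Solving: h(position 1) = 0.4155, h(position 2) = 0.2887.
Starting from position 1, the probability is 0.4155.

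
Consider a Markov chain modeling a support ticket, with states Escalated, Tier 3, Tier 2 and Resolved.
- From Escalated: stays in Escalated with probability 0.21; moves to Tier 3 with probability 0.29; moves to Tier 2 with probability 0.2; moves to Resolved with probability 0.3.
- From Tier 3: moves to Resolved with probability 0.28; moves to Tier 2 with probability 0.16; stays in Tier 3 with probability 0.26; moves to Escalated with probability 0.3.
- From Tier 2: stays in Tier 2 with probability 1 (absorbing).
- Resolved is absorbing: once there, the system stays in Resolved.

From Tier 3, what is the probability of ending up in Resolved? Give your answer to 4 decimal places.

0.6254

Let h(s) be the probability of absorption at Resolved starting from transient state s. Then h(Resolved) = 1 and h(Tier 2) = 0. By first-step analysis:
h(Escalated) = 0.21·h(Escalated) + 0.29·h(Tier 3) + 0.2·0 + 0.3·1
h(Tier 3) = 0.3·h(Escalated) + 0.26·h(Tier 3) + 0.16·0 + 0.28·1
Solving: h(Escalated) = 0.6093, h(Tier 3) = 0.6254.
Starting from Tier 3, the probability is 0.6254.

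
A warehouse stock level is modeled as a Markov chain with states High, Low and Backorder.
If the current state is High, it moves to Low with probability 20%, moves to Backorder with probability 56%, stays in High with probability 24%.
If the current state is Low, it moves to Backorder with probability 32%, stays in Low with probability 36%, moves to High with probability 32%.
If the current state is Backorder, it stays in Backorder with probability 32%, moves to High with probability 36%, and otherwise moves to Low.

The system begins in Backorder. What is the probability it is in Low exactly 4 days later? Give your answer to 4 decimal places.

Propagate the distribution vector 4 days from Backorder.
After 0 days: (0.0000, 0.0000, 1.0000)
After 1 day: (0.3600, 0.3200, 0.3200)
After 2 days: (0.3040, 0.2896, 0.4064)
After 3 days: (0.3119, 0.2951, 0.3930)
After 4 days: (0.3108, 0.2944, 0.3949)
P(in Low after 4 days) = 0.2944

0.2944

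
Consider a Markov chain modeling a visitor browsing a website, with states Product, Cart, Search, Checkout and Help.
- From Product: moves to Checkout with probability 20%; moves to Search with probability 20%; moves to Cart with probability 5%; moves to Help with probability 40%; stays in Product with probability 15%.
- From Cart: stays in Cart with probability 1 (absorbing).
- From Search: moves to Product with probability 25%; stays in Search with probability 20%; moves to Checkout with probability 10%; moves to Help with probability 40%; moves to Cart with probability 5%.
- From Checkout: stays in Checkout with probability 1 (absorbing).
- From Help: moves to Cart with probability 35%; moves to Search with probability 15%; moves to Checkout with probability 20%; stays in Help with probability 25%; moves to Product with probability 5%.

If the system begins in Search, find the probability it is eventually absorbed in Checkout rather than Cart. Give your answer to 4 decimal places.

Let h(s) be the probability of absorption at Checkout starting from transient state s. Then h(Checkout) = 1 and h(Cart) = 0. By first-step analysis:
h(Product) = 0.15·h(Product) + 0.05·0 + 0.2·h(Search) + 0.2·1 + 0.4·h(Help)
h(Search) = 0.25·h(Product) + 0.05·0 + 0.2·h(Search) + 0.1·1 + 0.4·h(Help)
h(Help) = 0.05·h(Product) + 0.35·0 + 0.15·h(Search) + 0.2·1 + 0.25·h(Help)
Solving: h(Product) = 0.5408, h(Search) = 0.4948, h(Help) = 0.4017.
Starting from Search, the probability is 0.4948.

0.4948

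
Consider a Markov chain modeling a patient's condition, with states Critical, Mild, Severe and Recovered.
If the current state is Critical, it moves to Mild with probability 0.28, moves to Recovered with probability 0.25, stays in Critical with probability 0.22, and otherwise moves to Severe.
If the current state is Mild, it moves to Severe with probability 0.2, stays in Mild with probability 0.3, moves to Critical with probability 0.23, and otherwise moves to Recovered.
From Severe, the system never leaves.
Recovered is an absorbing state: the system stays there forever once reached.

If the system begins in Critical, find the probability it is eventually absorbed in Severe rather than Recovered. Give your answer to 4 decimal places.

Let h(s) be the probability of absorption at Severe starting from transient state s. Then h(Severe) = 1 and h(Recovered) = 0. By first-step analysis:
h(Critical) = 0.22·h(Critical) + 0.28·h(Mild) + 0.25·1 + 0.25·0
h(Mild) = 0.23·h(Critical) + 0.3·h(Mild) + 0.2·1 + 0.27·0
Solving: h(Critical) = 0.4797, h(Mild) = 0.4433.
Starting from Critical, the probability is 0.4797.

0.4797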